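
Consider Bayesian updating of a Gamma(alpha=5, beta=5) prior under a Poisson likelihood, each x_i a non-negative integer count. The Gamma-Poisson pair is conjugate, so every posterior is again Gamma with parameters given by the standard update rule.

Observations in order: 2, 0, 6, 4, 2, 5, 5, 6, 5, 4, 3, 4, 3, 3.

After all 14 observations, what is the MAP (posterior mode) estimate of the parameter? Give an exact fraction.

56/19

obs 1: x=2 → posterior Gamma(7, 6)
obs 2: x=0 → posterior Gamma(7, 7)
obs 3: x=6 → posterior Gamma(13, 8)
obs 4: x=4 → posterior Gamma(17, 9)
obs 5: x=2 → posterior Gamma(19, 10)
obs 6: x=5 → posterior Gamma(24, 11)
obs 7: x=5 → posterior Gamma(29, 12)
obs 8: x=6 → posterior Gamma(35, 13)
obs 9: x=5 → posterior Gamma(40, 14)
obs 10: x=4 → posterior Gamma(44, 15)
obs 11: x=3 → posterior Gamma(47, 16)
obs 12: x=4 → posterior Gamma(51, 17)
obs 13: x=3 → posterior Gamma(54, 18)
obs 14: x=3 → posterior Gamma(57, 19)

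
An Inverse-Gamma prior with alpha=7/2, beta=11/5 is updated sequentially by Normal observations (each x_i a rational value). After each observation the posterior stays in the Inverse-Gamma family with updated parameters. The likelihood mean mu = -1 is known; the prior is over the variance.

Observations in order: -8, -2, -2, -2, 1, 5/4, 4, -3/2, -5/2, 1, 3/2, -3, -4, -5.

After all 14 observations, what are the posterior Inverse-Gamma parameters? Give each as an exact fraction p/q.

obs 1: x=-8 → posterior Inverse-Gamma(4, 267/10)
obs 2: x=-2 → posterior Inverse-Gamma(9/2, 136/5)
obs 3: x=-2 → posterior Inverse-Gamma(5, 277/10)
obs 4: x=-2 → posterior Inverse-Gamma(11/2, 141/5)
obs 5: x=1 → posterior Inverse-Gamma(6, 151/5)
obs 6: x=5/4 → posterior Inverse-Gamma(13/2, 5237/160)
obs 7: x=4 → posterior Inverse-Gamma(7, 7237/160)
obs 8: x=-3/2 → posterior Inverse-Gamma(15/2, 7257/160)
obs 9: x=-5/2 → posterior Inverse-Gamma(8, 7437/160)
obs 10: x=1 → posterior Inverse-Gamma(17/2, 7757/160)
obs 11: x=3/2 → posterior Inverse-Gamma(9, 8257/160)
obs 12: x=-3 → posterior Inverse-Gamma(19/2, 8577/160)
obs 13: x=-4 → posterior Inverse-Gamma(10, 9297/160)
obs 14: x=-5 → posterior Inverse-Gamma(21/2, 10577/160)

alpha=21/2, beta=10577/160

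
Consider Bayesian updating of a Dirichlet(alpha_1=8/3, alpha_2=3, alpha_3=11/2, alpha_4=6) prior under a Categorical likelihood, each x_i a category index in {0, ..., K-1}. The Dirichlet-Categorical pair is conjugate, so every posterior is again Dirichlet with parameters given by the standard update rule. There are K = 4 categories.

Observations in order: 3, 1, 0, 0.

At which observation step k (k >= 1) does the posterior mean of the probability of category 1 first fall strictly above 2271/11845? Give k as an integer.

k = 2

obs 1: x=3 → posterior Dirichlet(8/3, 3, 11/2, 7)
obs 2: x=1 → posterior Dirichlet(8/3, 4, 11/2, 7)
obs 3: x=0 → posterior Dirichlet(11/3, 4, 11/2, 7)
obs 4: x=0 → posterior Dirichlet(14/3, 4, 11/2, 7)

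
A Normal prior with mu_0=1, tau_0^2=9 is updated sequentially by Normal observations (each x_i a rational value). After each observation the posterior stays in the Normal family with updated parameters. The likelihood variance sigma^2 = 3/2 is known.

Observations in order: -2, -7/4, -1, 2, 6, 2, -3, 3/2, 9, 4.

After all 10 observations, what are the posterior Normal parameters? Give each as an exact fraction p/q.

mu_0=203/122, tau_0^2=9/61

obs 1: x=-2 → posterior Normal(-11/7, 9/7)
obs 2: x=-7/4 → posterior Normal(-43/26, 9/13)
obs 3: x=-1 → posterior Normal(-55/38, 9/19)
obs 4: x=2 → posterior Normal(-31/50, 9/25)
obs 5: x=6 → posterior Normal(41/62, 9/31)
obs 6: x=2 → posterior Normal(65/74, 9/37)
obs 7: x=-3 → posterior Normal(29/86, 9/43)
obs 8: x=3/2 → posterior Normal(47/98, 9/49)
obs 9: x=9 → posterior Normal(31/22, 9/55)
obs 10: x=4 → posterior Normal(203/122, 9/61)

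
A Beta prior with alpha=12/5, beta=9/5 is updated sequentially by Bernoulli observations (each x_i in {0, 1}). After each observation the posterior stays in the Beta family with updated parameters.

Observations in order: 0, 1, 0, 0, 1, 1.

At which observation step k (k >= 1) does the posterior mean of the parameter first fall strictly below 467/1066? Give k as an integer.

obs 1: x=0 → posterior Beta(12/5, 14/5)
obs 2: x=1 → posterior Beta(17/5, 14/5)
obs 3: x=0 → posterior Beta(17/5, 19/5)
obs 4: x=0 → posterior Beta(17/5, 24/5)
obs 5: x=1 → posterior Beta(22/5, 24/5)
obs 6: x=1 → posterior Beta(27/5, 24/5)

k = 4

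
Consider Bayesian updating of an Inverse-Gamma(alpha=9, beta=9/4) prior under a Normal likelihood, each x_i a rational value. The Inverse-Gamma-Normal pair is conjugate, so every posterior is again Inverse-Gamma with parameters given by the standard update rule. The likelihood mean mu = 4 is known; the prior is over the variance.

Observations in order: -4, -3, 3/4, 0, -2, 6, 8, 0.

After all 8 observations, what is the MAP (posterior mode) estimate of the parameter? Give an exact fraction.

obs 1: x=-4 → posterior Inverse-Gamma(19/2, 137/4)
obs 2: x=-3 → posterior Inverse-Gamma(10, 235/4)
obs 3: x=3/4 → posterior Inverse-Gamma(21/2, 2049/32)
obs 4: x=0 → posterior Inverse-Gamma(11, 2305/32)
obs 5: x=-2 → posterior Inverse-Gamma(23/2, 2881/32)
obs 6: x=6 → posterior Inverse-Gamma(12, 2945/32)
obs 7: x=8 → posterior Inverse-Gamma(25/2, 3201/32)
obs 8: x=0 → posterior Inverse-Gamma(13, 3457/32)

3457/448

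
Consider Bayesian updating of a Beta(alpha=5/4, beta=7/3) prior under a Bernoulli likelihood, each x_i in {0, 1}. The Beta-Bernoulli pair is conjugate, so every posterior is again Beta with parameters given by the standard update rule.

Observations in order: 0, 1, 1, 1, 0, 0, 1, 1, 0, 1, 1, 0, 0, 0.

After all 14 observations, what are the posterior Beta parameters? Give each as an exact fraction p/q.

obs 1: x=0 → posterior Beta(5/4, 10/3)
obs 2: x=1 → posterior Beta(9/4, 10/3)
obs 3: x=1 → posterior Beta(13/4, 10/3)
obs 4: x=1 → posterior Beta(17/4, 10/3)
obs 5: x=0 → posterior Beta(17/4, 13/3)
obs 6: x=0 → posterior Beta(17/4, 16/3)
obs 7: x=1 → posterior Beta(21/4, 16/3)
obs 8: x=1 → posterior Beta(25/4, 16/3)
obs 9: x=0 → posterior Beta(25/4, 19/3)
obs 10: x=1 → posterior Beta(29/4, 19/3)
obs 11: x=1 → posterior Beta(33/4, 19/3)
obs 12: x=0 → posterior Beta(33/4, 22/3)
obs 13: x=0 → posterior Beta(33/4, 25/3)
obs 14: x=0 → posterior Beta(33/4, 28/3)

alpha=33/4, beta=28/3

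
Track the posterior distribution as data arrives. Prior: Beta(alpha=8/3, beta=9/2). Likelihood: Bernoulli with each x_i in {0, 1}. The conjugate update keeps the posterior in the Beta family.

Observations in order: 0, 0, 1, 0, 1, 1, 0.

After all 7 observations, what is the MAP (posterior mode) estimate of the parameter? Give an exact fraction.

28/73

obs 1: x=0 → posterior Beta(8/3, 11/2)
obs 2: x=0 → posterior Beta(8/3, 13/2)
obs 3: x=1 → posterior Beta(11/3, 13/2)
obs 4: x=0 → posterior Beta(11/3, 15/2)
obs 5: x=1 → posterior Beta(14/3, 15/2)
obs 6: x=1 → posterior Beta(17/3, 15/2)
obs 7: x=0 → posterior Beta(17/3, 17/2)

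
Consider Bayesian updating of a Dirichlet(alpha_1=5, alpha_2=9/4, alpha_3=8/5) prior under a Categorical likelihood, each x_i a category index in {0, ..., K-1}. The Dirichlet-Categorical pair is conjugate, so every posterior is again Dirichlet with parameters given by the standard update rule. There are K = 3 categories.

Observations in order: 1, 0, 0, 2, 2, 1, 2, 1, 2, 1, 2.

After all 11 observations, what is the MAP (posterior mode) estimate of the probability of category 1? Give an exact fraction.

105/337

obs 1: x=1 → posterior Dirichlet(5, 13/4, 8/5)
obs 2: x=0 → posterior Dirichlet(6, 13/4, 8/5)
obs 3: x=0 → posterior Dirichlet(7, 13/4, 8/5)
obs 4: x=2 → posterior Dirichlet(7, 13/4, 13/5)
obs 5: x=2 → posterior Dirichlet(7, 13/4, 18/5)
obs 6: x=1 → posterior Dirichlet(7, 17/4, 18/5)
obs 7: x=2 → posterior Dirichlet(7, 17/4, 23/5)
obs 8: x=1 → posterior Dirichlet(7, 21/4, 23/5)
obs 9: x=2 → posterior Dirichlet(7, 21/4, 28/5)
obs 10: x=1 → posterior Dirichlet(7, 25/4, 28/5)
obs 11: x=2 → posterior Dirichlet(7, 25/4, 33/5)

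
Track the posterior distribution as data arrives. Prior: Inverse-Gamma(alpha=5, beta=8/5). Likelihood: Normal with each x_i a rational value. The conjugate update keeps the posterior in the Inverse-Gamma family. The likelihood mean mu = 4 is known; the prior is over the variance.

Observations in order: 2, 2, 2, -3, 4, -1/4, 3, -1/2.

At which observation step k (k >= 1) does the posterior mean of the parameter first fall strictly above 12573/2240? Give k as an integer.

obs 1: x=2 → posterior Inverse-Gamma(11/2, 18/5)
obs 2: x=2 → posterior Inverse-Gamma(6, 28/5)
obs 3: x=2 → posterior Inverse-Gamma(13/2, 38/5)
obs 4: x=-3 → posterior Inverse-Gamma(7, 321/10)
obs 5: x=4 → posterior Inverse-Gamma(15/2, 321/10)
obs 6: x=-1/4 → posterior Inverse-Gamma(8, 6581/160)
obs 7: x=3 → posterior Inverse-Gamma(17/2, 6661/160)
obs 8: x=-1/2 → posterior Inverse-Gamma(9, 8281/160)

k = 6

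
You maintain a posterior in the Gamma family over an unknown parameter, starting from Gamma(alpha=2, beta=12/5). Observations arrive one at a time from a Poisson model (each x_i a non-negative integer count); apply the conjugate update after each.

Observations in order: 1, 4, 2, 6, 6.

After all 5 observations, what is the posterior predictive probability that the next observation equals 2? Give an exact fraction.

235271271308277290044032632280700175/1029234616265704801401075298706915328

obs 1: x=1 → posterior Gamma(3, 17/5)
obs 2: x=4 → posterior Gamma(7, 22/5)
obs 3: x=2 → posterior Gamma(9, 27/5)
obs 4: x=6 → posterior Gamma(15, 32/5)
obs 5: x=6 → posterior Gamma(21, 37/5)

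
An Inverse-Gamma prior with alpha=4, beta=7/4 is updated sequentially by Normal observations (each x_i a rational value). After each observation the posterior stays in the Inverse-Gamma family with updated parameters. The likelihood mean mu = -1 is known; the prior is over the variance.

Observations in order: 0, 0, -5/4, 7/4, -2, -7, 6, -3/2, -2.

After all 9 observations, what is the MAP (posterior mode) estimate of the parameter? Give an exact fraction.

obs 1: x=0 → posterior Inverse-Gamma(9/2, 9/4)
obs 2: x=0 → posterior Inverse-Gamma(5, 11/4)
obs 3: x=-5/4 → posterior Inverse-Gamma(11/2, 89/32)
obs 4: x=7/4 → posterior Inverse-Gamma(6, 105/16)
obs 5: x=-2 → posterior Inverse-Gamma(13/2, 113/16)
obs 6: x=-7 → posterior Inverse-Gamma(7, 401/16)
obs 7: x=6 → posterior Inverse-Gamma(15/2, 793/16)
obs 8: x=-3/2 → posterior Inverse-Gamma(8, 795/16)
obs 9: x=-2 → posterior Inverse-Gamma(17/2, 803/16)

803/152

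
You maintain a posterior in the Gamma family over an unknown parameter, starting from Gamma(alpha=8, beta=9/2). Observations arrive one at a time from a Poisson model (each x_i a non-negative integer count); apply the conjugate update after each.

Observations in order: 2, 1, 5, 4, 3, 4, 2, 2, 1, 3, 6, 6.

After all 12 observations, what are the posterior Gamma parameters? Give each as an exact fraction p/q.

obs 1: x=2 → posterior Gamma(10, 11/2)
obs 2: x=1 → posterior Gamma(11, 13/2)
obs 3: x=5 → posterior Gamma(16, 15/2)
obs 4: x=4 → posterior Gamma(20, 17/2)
obs 5: x=3 → posterior Gamma(23, 19/2)
obs 6: x=4 → posterior Gamma(27, 21/2)
obs 7: x=2 → posterior Gamma(29, 23/2)
obs 8: x=2 → posterior Gamma(31, 25/2)
obs 9: x=1 → posterior Gamma(32, 27/2)
obs 10: x=3 → posterior Gamma(35, 29/2)
obs 11: x=6 → posterior Gamma(41, 31/2)
obs 12: x=6 → posterior Gamma(47, 33/2)

alpha=47, beta=33/2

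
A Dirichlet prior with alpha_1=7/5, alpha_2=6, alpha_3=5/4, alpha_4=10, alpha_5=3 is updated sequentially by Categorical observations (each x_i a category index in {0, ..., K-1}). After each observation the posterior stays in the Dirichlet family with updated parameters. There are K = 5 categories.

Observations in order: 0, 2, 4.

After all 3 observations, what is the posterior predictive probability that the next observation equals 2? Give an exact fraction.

obs 1: x=0 → posterior Dirichlet(12/5, 6, 5/4, 10, 3)
obs 2: x=2 → posterior Dirichlet(12/5, 6, 9/4, 10, 3)
obs 3: x=4 → posterior Dirichlet(12/5, 6, 9/4, 10, 4)

45/493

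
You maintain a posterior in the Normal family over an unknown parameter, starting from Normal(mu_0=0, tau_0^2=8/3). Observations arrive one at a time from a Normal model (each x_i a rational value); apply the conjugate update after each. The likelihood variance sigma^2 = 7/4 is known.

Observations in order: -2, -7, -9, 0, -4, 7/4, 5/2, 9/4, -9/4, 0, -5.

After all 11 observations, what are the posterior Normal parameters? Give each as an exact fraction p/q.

obs 1: x=-2 → posterior Normal(-64/53, 56/53)
obs 2: x=-7 → posterior Normal(-288/85, 56/85)
obs 3: x=-9 → posterior Normal(-64/13, 56/117)
obs 4: x=0 → posterior Normal(-576/149, 56/149)
obs 5: x=-4 → posterior Normal(-704/181, 56/181)
obs 6: x=7/4 → posterior Normal(-216/71, 56/213)
obs 7: x=5/2 → posterior Normal(-568/245, 8/35)
obs 8: x=9/4 → posterior Normal(-496/277, 56/277)
obs 9: x=-9/4 → posterior Normal(-568/309, 56/309)
obs 10: x=0 → posterior Normal(-568/341, 56/341)
obs 11: x=-5 → posterior Normal(-728/373, 56/373)

mu_0=-728/373, tau_0^2=56/373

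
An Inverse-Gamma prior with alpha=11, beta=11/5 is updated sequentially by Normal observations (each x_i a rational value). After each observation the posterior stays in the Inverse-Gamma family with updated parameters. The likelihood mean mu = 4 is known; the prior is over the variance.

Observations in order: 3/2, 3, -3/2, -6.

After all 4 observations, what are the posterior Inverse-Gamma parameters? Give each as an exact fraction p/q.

obs 1: x=3/2 → posterior Inverse-Gamma(23/2, 213/40)
obs 2: x=3 → posterior Inverse-Gamma(12, 233/40)
obs 3: x=-3/2 → posterior Inverse-Gamma(25/2, 419/20)
obs 4: x=-6 → posterior Inverse-Gamma(13, 1419/20)

alpha=13, beta=1419/20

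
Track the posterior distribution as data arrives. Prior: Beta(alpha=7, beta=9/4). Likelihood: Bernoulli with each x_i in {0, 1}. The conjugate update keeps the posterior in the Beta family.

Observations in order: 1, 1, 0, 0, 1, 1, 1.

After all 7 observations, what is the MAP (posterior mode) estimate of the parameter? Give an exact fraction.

obs 1: x=1 → posterior Beta(8, 9/4)
obs 2: x=1 → posterior Beta(9, 9/4)
obs 3: x=0 → posterior Beta(9, 13/4)
obs 4: x=0 → posterior Beta(9, 17/4)
obs 5: x=1 → posterior Beta(10, 17/4)
obs 6: x=1 → posterior Beta(11, 17/4)
obs 7: x=1 → posterior Beta(12, 17/4)

44/57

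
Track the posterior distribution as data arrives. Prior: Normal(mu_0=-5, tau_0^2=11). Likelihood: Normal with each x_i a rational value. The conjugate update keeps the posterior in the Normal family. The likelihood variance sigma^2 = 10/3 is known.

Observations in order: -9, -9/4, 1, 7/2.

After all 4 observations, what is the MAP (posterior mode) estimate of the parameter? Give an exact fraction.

obs 1: x=-9 → posterior Normal(-347/43, 110/43)
obs 2: x=-9/4 → posterior Normal(-1685/304, 55/38)
obs 3: x=1 → posterior Normal(-1553/436, 110/109)
obs 4: x=7/2 → posterior Normal(-1091/568, 55/71)

-1091/568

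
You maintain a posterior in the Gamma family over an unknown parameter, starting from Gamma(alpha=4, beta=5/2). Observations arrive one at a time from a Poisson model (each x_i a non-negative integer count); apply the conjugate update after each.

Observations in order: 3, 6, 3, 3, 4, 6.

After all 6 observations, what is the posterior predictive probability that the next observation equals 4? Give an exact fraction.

obs 1: x=3 → posterior Gamma(7, 7/2)
obs 2: x=6 → posterior Gamma(13, 9/2)
obs 3: x=3 → posterior Gamma(16, 11/2)
obs 4: x=3 → posterior Gamma(19, 13/2)
obs 5: x=4 → posterior Gamma(23, 15/2)
obs 6: x=6 → posterior Gamma(29, 17/2)

277305437647340206506994707760346531585920/1580770532156861979997149793605296459437459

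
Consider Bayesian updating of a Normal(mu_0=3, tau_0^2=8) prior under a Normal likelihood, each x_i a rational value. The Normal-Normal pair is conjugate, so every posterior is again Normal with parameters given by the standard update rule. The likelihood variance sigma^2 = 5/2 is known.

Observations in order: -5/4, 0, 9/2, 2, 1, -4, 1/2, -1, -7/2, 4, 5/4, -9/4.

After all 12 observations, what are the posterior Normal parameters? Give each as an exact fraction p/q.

obs 1: x=-5/4 → posterior Normal(-5/21, 40/21)
obs 2: x=0 → posterior Normal(-5/37, 40/37)
obs 3: x=9/2 → posterior Normal(67/53, 40/53)
obs 4: x=2 → posterior Normal(33/23, 40/69)
obs 5: x=1 → posterior Normal(23/17, 8/17)
obs 6: x=-4 → posterior Normal(51/101, 40/101)
obs 7: x=1/2 → posterior Normal(59/117, 40/117)
obs 8: x=-1 → posterior Normal(43/133, 40/133)
obs 9: x=-7/2 → posterior Normal(-13/149, 40/149)
obs 10: x=4 → posterior Normal(17/55, 8/33)
obs 11: x=5/4 → posterior Normal(71/181, 40/181)
obs 12: x=-9/4 → posterior Normal(35/197, 40/197)

mu_0=35/197, tau_0^2=40/197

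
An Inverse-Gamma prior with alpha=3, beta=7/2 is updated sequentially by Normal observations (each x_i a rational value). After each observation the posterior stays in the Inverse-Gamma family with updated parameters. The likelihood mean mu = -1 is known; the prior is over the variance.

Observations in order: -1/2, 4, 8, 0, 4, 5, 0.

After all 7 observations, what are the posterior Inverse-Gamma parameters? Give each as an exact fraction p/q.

obs 1: x=-1/2 → posterior Inverse-Gamma(7/2, 29/8)
obs 2: x=4 → posterior Inverse-Gamma(4, 129/8)
obs 3: x=8 → posterior Inverse-Gamma(9/2, 453/8)
obs 4: x=0 → posterior Inverse-Gamma(5, 457/8)
obs 5: x=4 → posterior Inverse-Gamma(11/2, 557/8)
obs 6: x=5 → posterior Inverse-Gamma(6, 701/8)
obs 7: x=0 → posterior Inverse-Gamma(13/2, 705/8)

alpha=13/2, beta=705/8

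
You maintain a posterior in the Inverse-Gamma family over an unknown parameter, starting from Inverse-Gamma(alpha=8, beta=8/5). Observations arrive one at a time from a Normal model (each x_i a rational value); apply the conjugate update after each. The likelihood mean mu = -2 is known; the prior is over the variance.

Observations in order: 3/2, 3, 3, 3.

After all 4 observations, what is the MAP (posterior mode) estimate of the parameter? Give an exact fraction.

obs 1: x=3/2 → posterior Inverse-Gamma(17/2, 309/40)
obs 2: x=3 → posterior Inverse-Gamma(9, 809/40)
obs 3: x=3 → posterior Inverse-Gamma(19/2, 1309/40)
obs 4: x=3 → posterior Inverse-Gamma(10, 1809/40)

1809/440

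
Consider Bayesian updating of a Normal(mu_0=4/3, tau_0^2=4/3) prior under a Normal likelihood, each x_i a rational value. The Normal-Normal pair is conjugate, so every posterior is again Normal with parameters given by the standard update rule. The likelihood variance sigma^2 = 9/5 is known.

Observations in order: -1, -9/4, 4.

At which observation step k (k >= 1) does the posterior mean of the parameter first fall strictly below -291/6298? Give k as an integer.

k = 2

obs 1: x=-1 → posterior Normal(16/47, 36/47)
obs 2: x=-9/4 → posterior Normal(-29/67, 36/67)
obs 3: x=4 → posterior Normal(17/29, 12/29)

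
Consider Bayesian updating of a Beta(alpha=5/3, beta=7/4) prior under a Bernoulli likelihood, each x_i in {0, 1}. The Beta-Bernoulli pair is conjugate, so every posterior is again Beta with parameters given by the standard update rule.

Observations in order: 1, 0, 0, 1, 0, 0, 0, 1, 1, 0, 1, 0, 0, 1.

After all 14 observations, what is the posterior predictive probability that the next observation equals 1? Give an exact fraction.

92/209

obs 1: x=1 → posterior Beta(8/3, 7/4)
obs 2: x=0 → posterior Beta(8/3, 11/4)
obs 3: x=0 → posterior Beta(8/3, 15/4)
obs 4: x=1 → posterior Beta(11/3, 15/4)
obs 5: x=0 → posterior Beta(11/3, 19/4)
obs 6: x=0 → posterior Beta(11/3, 23/4)
obs 7: x=0 → posterior Beta(11/3, 27/4)
obs 8: x=1 → posterior Beta(14/3, 27/4)
obs 9: x=1 → posterior Beta(17/3, 27/4)
obs 10: x=0 → posterior Beta(17/3, 31/4)
obs 11: x=1 → posterior Beta(20/3, 31/4)
obs 12: x=0 → posterior Beta(20/3, 35/4)
obs 13: x=0 → posterior Beta(20/3, 39/4)
obs 14: x=1 → posterior Beta(23/3, 39/4)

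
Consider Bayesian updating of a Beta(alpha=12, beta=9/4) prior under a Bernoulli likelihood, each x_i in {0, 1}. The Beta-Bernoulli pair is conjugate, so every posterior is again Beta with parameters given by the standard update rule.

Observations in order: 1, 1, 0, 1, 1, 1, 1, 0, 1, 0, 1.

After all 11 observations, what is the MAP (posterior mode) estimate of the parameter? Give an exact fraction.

76/93

obs 1: x=1 → posterior Beta(13, 9/4)
obs 2: x=1 → posterior Beta(14, 9/4)
obs 3: x=0 → posterior Beta(14, 13/4)
obs 4: x=1 → posterior Beta(15, 13/4)
obs 5: x=1 → posterior Beta(16, 13/4)
obs 6: x=1 → posterior Beta(17, 13/4)
obs 7: x=1 → posterior Beta(18, 13/4)
obs 8: x=0 → posterior Beta(18, 17/4)
obs 9: x=1 → posterior Beta(19, 17/4)
obs 10: x=0 → posterior Beta(19, 21/4)
obs 11: x=1 → posterior Beta(20, 21/4)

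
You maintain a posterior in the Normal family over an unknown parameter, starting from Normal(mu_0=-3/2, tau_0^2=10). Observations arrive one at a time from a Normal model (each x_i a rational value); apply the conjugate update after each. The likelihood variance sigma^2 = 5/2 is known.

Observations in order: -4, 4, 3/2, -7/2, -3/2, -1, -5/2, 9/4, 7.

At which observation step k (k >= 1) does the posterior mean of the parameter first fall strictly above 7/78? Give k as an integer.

k = 3

obs 1: x=-4 → posterior Normal(-7/2, 2)
obs 2: x=4 → posterior Normal(-1/6, 10/9)
obs 3: x=3/2 → posterior Normal(9/26, 10/13)
obs 4: x=-7/2 → posterior Normal(-19/34, 10/17)
obs 5: x=-3/2 → posterior Normal(-31/42, 10/21)
obs 6: x=-1 → posterior Normal(-39/50, 2/5)
obs 7: x=-5/2 → posterior Normal(-59/58, 10/29)
obs 8: x=9/4 → posterior Normal(-41/66, 10/33)
obs 9: x=7 → posterior Normal(15/74, 10/37)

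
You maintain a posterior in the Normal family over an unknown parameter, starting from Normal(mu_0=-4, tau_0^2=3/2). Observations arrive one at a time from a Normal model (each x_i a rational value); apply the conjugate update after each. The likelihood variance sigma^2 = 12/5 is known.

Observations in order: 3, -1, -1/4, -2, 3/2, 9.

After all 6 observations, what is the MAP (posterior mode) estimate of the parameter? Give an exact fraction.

obs 1: x=3 → posterior Normal(-17/13, 12/13)
obs 2: x=-1 → posterior Normal(-11/9, 2/3)
obs 3: x=-1/4 → posterior Normal(-93/92, 12/23)
obs 4: x=-2 → posterior Normal(-19/16, 3/7)
obs 5: x=3/2 → posterior Normal(-103/132, 4/11)
obs 6: x=9 → posterior Normal(77/152, 6/19)

77/152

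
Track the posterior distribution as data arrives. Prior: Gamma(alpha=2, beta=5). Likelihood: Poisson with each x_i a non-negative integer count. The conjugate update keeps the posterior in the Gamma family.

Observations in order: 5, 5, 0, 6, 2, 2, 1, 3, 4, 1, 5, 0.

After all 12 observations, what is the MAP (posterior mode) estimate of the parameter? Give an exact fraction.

35/17

obs 1: x=5 → posterior Gamma(7, 6)
obs 2: x=5 → posterior Gamma(12, 7)
obs 3: x=0 → posterior Gamma(12, 8)
obs 4: x=6 → posterior Gamma(18, 9)
obs 5: x=2 → posterior Gamma(20, 10)
obs 6: x=2 → posterior Gamma(22, 11)
obs 7: x=1 → posterior Gamma(23, 12)
obs 8: x=3 → posterior Gamma(26, 13)
obs 9: x=4 → posterior Gamma(30, 14)
obs 10: x=1 → posterior Gamma(31, 15)
obs 11: x=5 → posterior Gamma(36, 16)
obs 12: x=0 → posterior Gamma(36, 17)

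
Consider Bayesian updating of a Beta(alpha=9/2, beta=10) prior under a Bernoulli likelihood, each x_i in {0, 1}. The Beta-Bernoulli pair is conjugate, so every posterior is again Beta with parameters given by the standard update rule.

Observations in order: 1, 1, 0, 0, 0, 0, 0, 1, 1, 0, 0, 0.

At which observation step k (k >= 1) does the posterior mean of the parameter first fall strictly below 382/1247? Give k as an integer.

k = 7

obs 1: x=1 → posterior Beta(11/2, 10)
obs 2: x=1 → posterior Beta(13/2, 10)
obs 3: x=0 → posterior Beta(13/2, 11)
obs 4: x=0 → posterior Beta(13/2, 12)
obs 5: x=0 → posterior Beta(13/2, 13)
obs 6: x=0 → posterior Beta(13/2, 14)
obs 7: x=0 → posterior Beta(13/2, 15)
obs 8: x=1 → posterior Beta(15/2, 15)
obs 9: x=1 → posterior Beta(17/2, 15)
obs 10: x=0 → posterior Beta(17/2, 16)
obs 11: x=0 → posterior Beta(17/2, 17)
obs 12: x=0 → posterior Beta(17/2, 18)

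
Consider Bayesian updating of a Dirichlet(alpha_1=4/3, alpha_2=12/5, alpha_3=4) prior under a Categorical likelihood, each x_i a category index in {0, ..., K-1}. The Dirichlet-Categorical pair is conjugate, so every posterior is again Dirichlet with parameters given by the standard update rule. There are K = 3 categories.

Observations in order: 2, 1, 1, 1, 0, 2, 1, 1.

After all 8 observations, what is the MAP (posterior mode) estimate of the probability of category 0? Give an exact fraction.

20/191

obs 1: x=2 → posterior Dirichlet(4/3, 12/5, 5)
obs 2: x=1 → posterior Dirichlet(4/3, 17/5, 5)
obs 3: x=1 → posterior Dirichlet(4/3, 22/5, 5)
obs 4: x=1 → posterior Dirichlet(4/3, 27/5, 5)
obs 5: x=0 → posterior Dirichlet(7/3, 27/5, 5)
obs 6: x=2 → posterior Dirichlet(7/3, 27/5, 6)
obs 7: x=1 → posterior Dirichlet(7/3, 32/5, 6)
obs 8: x=1 → posterior Dirichlet(7/3, 37/5, 6)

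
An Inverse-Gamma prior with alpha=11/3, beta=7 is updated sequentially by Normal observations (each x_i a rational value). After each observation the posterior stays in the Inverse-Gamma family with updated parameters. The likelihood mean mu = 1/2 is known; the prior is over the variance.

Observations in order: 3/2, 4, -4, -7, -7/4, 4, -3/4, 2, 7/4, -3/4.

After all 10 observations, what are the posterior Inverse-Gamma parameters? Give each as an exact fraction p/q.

obs 1: x=3/2 → posterior Inverse-Gamma(25/6, 15/2)
obs 2: x=4 → posterior Inverse-Gamma(14/3, 109/8)
obs 3: x=-4 → posterior Inverse-Gamma(31/6, 95/4)
obs 4: x=-7 → posterior Inverse-Gamma(17/3, 415/8)
obs 5: x=-7/4 → posterior Inverse-Gamma(37/6, 1741/32)
obs 6: x=4 → posterior Inverse-Gamma(20/3, 1937/32)
obs 7: x=-3/4 → posterior Inverse-Gamma(43/6, 981/16)
obs 8: x=2 → posterior Inverse-Gamma(23/3, 999/16)
obs 9: x=7/4 → posterior Inverse-Gamma(49/6, 2023/32)
obs 10: x=-3/4 → posterior Inverse-Gamma(26/3, 64)

alpha=26/3, beta=64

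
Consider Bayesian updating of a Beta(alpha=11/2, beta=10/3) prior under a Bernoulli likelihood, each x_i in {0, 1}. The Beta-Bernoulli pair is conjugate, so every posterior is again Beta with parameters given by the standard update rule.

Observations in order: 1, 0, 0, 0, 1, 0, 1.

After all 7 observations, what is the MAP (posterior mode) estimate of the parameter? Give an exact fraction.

obs 1: x=1 → posterior Beta(13/2, 10/3)
obs 2: x=0 → posterior Beta(13/2, 13/3)
obs 3: x=0 → posterior Beta(13/2, 16/3)
obs 4: x=0 → posterior Beta(13/2, 19/3)
obs 5: x=1 → posterior Beta(15/2, 19/3)
obs 6: x=0 → posterior Beta(15/2, 22/3)
obs 7: x=1 → posterior Beta(17/2, 22/3)

45/83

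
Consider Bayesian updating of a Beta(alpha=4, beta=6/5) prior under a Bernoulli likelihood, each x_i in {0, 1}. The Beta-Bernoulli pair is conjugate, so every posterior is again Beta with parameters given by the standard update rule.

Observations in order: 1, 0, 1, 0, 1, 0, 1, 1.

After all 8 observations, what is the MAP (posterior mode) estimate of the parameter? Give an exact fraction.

5/7

obs 1: x=1 → posterior Beta(5, 6/5)
obs 2: x=0 → posterior Beta(5, 11/5)
obs 3: x=1 → posterior Beta(6, 11/5)
obs 4: x=0 → posterior Beta(6, 16/5)
obs 5: x=1 → posterior Beta(7, 16/5)
obs 6: x=0 → posterior Beta(7, 21/5)
obs 7: x=1 → posterior Beta(8, 21/5)
obs 8: x=1 → posterior Beta(9, 21/5)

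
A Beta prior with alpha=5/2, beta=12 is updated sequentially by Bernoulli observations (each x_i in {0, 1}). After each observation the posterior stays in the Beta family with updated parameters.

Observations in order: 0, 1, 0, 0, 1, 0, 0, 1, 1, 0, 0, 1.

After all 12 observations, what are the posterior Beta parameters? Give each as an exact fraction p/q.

alpha=15/2, beta=19

obs 1: x=0 → posterior Beta(5/2, 13)
obs 2: x=1 → posterior Beta(7/2, 13)
obs 3: x=0 → posterior Beta(7/2, 14)
obs 4: x=0 → posterior Beta(7/2, 15)
obs 5: x=1 → posterior Beta(9/2, 15)
obs 6: x=0 → posterior Beta(9/2, 16)
obs 7: x=0 → posterior Beta(9/2, 17)
obs 8: x=1 → posterior Beta(11/2, 17)
obs 9: x=1 → posterior Beta(13/2, 17)
obs 10: x=0 → posterior Beta(13/2, 18)
obs 11: x=0 → posterior Beta(13/2, 19)
obs 12: x=1 → posterior Beta(15/2, 19)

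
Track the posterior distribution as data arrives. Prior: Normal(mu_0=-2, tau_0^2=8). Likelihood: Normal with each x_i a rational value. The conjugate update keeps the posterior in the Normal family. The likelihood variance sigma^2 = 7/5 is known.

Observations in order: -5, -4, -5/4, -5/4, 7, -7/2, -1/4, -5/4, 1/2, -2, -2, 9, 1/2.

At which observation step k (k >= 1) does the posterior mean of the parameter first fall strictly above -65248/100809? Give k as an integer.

k = 12

obs 1: x=-5 → posterior Normal(-214/47, 56/47)
obs 2: x=-4 → posterior Normal(-374/87, 56/87)
obs 3: x=-5/4 → posterior Normal(-424/127, 56/127)
obs 4: x=-5/4 → posterior Normal(-474/167, 56/167)
obs 5: x=7 → posterior Normal(-194/207, 56/207)
obs 6: x=-7/2 → posterior Normal(-334/247, 56/247)
obs 7: x=-1/4 → posterior Normal(-344/287, 8/41)
obs 8: x=-5/4 → posterior Normal(-394/327, 56/327)
obs 9: x=1/2 → posterior Normal(-374/367, 56/367)
obs 10: x=-2 → posterior Normal(-454/407, 56/407)
obs 11: x=-2 → posterior Normal(-178/149, 56/447)
obs 12: x=9 → posterior Normal(-174/487, 56/487)
obs 13: x=1/2 → posterior Normal(-154/527, 56/527)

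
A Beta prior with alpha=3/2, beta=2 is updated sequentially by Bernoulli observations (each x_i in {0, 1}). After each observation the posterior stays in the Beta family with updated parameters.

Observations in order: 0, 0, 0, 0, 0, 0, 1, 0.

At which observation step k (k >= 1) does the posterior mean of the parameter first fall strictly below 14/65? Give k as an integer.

k = 4

obs 1: x=0 → posterior Beta(3/2, 3)
obs 2: x=0 → posterior Beta(3/2, 4)
obs 3: x=0 → posterior Beta(3/2, 5)
obs 4: x=0 → posterior Beta(3/2, 6)
obs 5: x=0 → posterior Beta(3/2, 7)
obs 6: x=0 → posterior Beta(3/2, 8)
obs 7: x=1 → posterior Beta(5/2, 8)
obs 8: x=0 → posterior Beta(5/2, 9)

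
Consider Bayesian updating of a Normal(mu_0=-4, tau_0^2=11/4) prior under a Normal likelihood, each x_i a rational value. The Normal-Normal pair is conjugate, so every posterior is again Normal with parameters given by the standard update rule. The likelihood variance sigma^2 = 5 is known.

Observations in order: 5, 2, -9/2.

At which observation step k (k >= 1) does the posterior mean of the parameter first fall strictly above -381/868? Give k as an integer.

k = 2

obs 1: x=5 → posterior Normal(-25/31, 55/31)
obs 2: x=2 → posterior Normal(-1/14, 55/42)
obs 3: x=-9/2 → posterior Normal(-105/106, 55/53)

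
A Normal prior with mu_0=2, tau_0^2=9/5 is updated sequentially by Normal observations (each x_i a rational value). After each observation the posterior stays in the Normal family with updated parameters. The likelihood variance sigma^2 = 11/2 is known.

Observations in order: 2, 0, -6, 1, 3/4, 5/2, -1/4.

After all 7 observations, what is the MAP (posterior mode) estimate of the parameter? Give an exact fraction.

obs 1: x=2 → posterior Normal(2, 99/73)
obs 2: x=0 → posterior Normal(146/91, 99/91)
obs 3: x=-6 → posterior Normal(38/109, 99/109)
obs 4: x=1 → posterior Normal(56/127, 99/127)
obs 5: x=3/4 → posterior Normal(139/290, 99/145)
obs 6: x=5/2 → posterior Normal(229/326, 99/163)
obs 7: x=-1/4 → posterior Normal(110/181, 99/181)

110/181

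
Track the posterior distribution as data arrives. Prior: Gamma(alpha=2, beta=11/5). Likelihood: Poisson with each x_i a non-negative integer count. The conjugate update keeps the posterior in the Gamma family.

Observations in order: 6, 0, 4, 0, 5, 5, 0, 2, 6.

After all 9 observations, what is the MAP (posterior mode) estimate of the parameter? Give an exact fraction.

obs 1: x=6 → posterior Gamma(8, 16/5)
obs 2: x=0 → posterior Gamma(8, 21/5)
obs 3: x=4 → posterior Gamma(12, 26/5)
obs 4: x=0 → posterior Gamma(12, 31/5)
obs 5: x=5 → posterior Gamma(17, 36/5)
obs 6: x=5 → posterior Gamma(22, 41/5)
obs 7: x=0 → posterior Gamma(22, 46/5)
obs 8: x=2 → posterior Gamma(24, 51/5)
obs 9: x=6 → posterior Gamma(30, 56/5)

145/56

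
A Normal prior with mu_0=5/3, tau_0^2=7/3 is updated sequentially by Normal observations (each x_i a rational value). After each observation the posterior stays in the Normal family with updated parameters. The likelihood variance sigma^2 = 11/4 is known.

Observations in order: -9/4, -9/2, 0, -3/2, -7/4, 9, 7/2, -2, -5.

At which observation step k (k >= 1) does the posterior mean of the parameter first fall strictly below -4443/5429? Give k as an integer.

obs 1: x=-9/4 → posterior Normal(-8/61, 77/61)
obs 2: x=-9/2 → posterior Normal(-134/89, 77/89)
obs 3: x=0 → posterior Normal(-134/117, 77/117)
obs 4: x=-3/2 → posterior Normal(-176/145, 77/145)
obs 5: x=-7/4 → posterior Normal(-225/173, 77/173)
obs 6: x=9 → posterior Normal(9/67, 77/201)
obs 7: x=7/2 → posterior Normal(125/229, 77/229)
obs 8: x=-2 → posterior Normal(69/257, 77/257)
obs 9: x=-5 → posterior Normal(-71/285, 77/285)

k = 2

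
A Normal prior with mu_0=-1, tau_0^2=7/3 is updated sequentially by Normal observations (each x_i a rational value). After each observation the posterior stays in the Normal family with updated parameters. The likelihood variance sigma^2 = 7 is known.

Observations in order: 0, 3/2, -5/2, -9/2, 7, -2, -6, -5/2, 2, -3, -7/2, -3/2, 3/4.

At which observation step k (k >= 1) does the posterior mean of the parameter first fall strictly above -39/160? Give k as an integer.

k = 5

obs 1: x=0 → posterior Normal(-3/4, 7/4)
obs 2: x=3/2 → posterior Normal(-3/10, 7/5)
obs 3: x=-5/2 → posterior Normal(-2/3, 7/6)
obs 4: x=-9/2 → posterior Normal(-17/14, 1)
obs 5: x=7 → posterior Normal(-3/16, 7/8)
obs 6: x=-2 → posterior Normal(-7/18, 7/9)
obs 7: x=-6 → posterior Normal(-19/20, 7/10)
obs 8: x=-5/2 → posterior Normal(-12/11, 7/11)
obs 9: x=2 → posterior Normal(-5/6, 7/12)
obs 10: x=-3 → posterior Normal(-1, 7/13)
obs 11: x=-7/2 → posterior Normal(-33/28, 1/2)
obs 12: x=-3/2 → posterior Normal(-6/5, 7/15)
obs 13: x=3/4 → posterior Normal(-69/64, 7/16)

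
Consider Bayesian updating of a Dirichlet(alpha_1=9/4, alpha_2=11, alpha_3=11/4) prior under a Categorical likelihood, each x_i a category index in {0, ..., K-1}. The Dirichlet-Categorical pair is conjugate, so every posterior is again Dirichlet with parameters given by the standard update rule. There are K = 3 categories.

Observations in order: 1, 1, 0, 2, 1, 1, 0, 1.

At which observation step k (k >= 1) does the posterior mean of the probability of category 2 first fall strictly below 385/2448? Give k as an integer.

obs 1: x=1 → posterior Dirichlet(9/4, 12, 11/4)
obs 2: x=1 → posterior Dirichlet(9/4, 13, 11/4)
obs 3: x=0 → posterior Dirichlet(13/4, 13, 11/4)
obs 4: x=2 → posterior Dirichlet(13/4, 13, 15/4)
obs 5: x=1 → posterior Dirichlet(13/4, 14, 15/4)
obs 6: x=1 → posterior Dirichlet(13/4, 15, 15/4)
obs 7: x=0 → posterior Dirichlet(17/4, 15, 15/4)
obs 8: x=1 → posterior Dirichlet(17/4, 16, 15/4)

k = 2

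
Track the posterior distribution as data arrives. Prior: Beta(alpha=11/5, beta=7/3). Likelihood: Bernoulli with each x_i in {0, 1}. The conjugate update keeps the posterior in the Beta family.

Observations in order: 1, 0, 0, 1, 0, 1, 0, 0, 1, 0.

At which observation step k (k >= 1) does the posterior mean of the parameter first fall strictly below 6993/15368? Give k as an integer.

obs 1: x=1 → posterior Beta(16/5, 7/3)
obs 2: x=0 → posterior Beta(16/5, 10/3)
obs 3: x=0 → posterior Beta(16/5, 13/3)
obs 4: x=1 → posterior Beta(21/5, 13/3)
obs 5: x=0 → posterior Beta(21/5, 16/3)
obs 6: x=1 → posterior Beta(26/5, 16/3)
obs 7: x=0 → posterior Beta(26/5, 19/3)
obs 8: x=0 → posterior Beta(26/5, 22/3)
obs 9: x=1 → posterior Beta(31/5, 22/3)
obs 10: x=0 → posterior Beta(31/5, 25/3)

k = 3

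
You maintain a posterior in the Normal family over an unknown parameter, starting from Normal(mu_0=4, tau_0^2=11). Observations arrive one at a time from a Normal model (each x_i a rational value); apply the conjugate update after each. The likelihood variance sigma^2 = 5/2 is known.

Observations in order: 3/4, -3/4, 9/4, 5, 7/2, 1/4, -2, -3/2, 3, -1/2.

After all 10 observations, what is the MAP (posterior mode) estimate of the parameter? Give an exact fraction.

obs 1: x=3/4 → posterior Normal(73/54, 55/27)
obs 2: x=-3/4 → posterior Normal(20/49, 55/49)
obs 3: x=9/4 → posterior Normal(139/142, 55/71)
obs 4: x=5 → posterior Normal(359/186, 55/93)
obs 5: x=7/2 → posterior Normal(513/230, 11/23)
obs 6: x=1/4 → posterior Normal(262/137, 55/137)
obs 7: x=-2 → posterior Normal(218/159, 55/159)
obs 8: x=-3/2 → posterior Normal(185/181, 55/181)
obs 9: x=3 → posterior Normal(251/203, 55/203)
obs 10: x=-1/2 → posterior Normal(16/15, 11/45)

16/15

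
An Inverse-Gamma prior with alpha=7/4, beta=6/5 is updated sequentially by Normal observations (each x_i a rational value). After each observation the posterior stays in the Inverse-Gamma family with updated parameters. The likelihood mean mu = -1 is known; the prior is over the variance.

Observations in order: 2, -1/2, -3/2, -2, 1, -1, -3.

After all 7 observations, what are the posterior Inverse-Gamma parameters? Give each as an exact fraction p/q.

obs 1: x=2 → posterior Inverse-Gamma(9/4, 57/10)
obs 2: x=-1/2 → posterior Inverse-Gamma(11/4, 233/40)
obs 3: x=-3/2 → posterior Inverse-Gamma(13/4, 119/20)
obs 4: x=-2 → posterior Inverse-Gamma(15/4, 129/20)
obs 5: x=1 → posterior Inverse-Gamma(17/4, 169/20)
obs 6: x=-1 → posterior Inverse-Gamma(19/4, 169/20)
obs 7: x=-3 → posterior Inverse-Gamma(21/4, 209/20)

alpha=21/4, beta=209/20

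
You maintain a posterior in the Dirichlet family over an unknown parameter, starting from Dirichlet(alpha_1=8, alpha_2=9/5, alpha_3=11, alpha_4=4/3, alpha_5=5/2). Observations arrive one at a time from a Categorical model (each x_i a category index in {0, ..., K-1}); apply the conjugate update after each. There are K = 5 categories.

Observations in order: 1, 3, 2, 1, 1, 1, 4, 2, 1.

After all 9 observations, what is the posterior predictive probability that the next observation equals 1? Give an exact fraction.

204/1009

obs 1: x=1 → posterior Dirichlet(8, 14/5, 11, 4/3, 5/2)
obs 2: x=3 → posterior Dirichlet(8, 14/5, 11, 7/3, 5/2)
obs 3: x=2 → posterior Dirichlet(8, 14/5, 12, 7/3, 5/2)
obs 4: x=1 → posterior Dirichlet(8, 19/5, 12, 7/3, 5/2)
obs 5: x=1 → posterior Dirichlet(8, 24/5, 12, 7/3, 5/2)
obs 6: x=1 → posterior Dirichlet(8, 29/5, 12, 7/3, 5/2)
obs 7: x=4 → posterior Dirichlet(8, 29/5, 12, 7/3, 7/2)
obs 8: x=2 → posterior Dirichlet(8, 29/5, 13, 7/3, 7/2)
obs 9: x=1 → posterior Dirichlet(8, 34/5, 13, 7/3, 7/2)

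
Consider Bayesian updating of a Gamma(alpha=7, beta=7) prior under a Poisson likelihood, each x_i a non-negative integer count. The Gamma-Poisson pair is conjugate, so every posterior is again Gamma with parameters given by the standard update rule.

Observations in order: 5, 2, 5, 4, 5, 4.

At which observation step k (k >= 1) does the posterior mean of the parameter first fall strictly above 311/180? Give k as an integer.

obs 1: x=5 → posterior Gamma(12, 8)
obs 2: x=2 → posterior Gamma(14, 9)
obs 3: x=5 → posterior Gamma(19, 10)
obs 4: x=4 → posterior Gamma(23, 11)
obs 5: x=5 → posterior Gamma(28, 12)
obs 6: x=4 → posterior Gamma(32, 13)

k = 3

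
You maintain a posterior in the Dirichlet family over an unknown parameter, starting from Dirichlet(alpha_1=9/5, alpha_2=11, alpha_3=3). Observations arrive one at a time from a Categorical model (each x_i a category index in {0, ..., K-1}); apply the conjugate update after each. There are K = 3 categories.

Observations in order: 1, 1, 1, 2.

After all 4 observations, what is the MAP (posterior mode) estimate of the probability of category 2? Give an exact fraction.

obs 1: x=1 → posterior Dirichlet(9/5, 12, 3)
obs 2: x=1 → posterior Dirichlet(9/5, 13, 3)
obs 3: x=1 → posterior Dirichlet(9/5, 14, 3)
obs 4: x=2 → posterior Dirichlet(9/5, 14, 4)

5/28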